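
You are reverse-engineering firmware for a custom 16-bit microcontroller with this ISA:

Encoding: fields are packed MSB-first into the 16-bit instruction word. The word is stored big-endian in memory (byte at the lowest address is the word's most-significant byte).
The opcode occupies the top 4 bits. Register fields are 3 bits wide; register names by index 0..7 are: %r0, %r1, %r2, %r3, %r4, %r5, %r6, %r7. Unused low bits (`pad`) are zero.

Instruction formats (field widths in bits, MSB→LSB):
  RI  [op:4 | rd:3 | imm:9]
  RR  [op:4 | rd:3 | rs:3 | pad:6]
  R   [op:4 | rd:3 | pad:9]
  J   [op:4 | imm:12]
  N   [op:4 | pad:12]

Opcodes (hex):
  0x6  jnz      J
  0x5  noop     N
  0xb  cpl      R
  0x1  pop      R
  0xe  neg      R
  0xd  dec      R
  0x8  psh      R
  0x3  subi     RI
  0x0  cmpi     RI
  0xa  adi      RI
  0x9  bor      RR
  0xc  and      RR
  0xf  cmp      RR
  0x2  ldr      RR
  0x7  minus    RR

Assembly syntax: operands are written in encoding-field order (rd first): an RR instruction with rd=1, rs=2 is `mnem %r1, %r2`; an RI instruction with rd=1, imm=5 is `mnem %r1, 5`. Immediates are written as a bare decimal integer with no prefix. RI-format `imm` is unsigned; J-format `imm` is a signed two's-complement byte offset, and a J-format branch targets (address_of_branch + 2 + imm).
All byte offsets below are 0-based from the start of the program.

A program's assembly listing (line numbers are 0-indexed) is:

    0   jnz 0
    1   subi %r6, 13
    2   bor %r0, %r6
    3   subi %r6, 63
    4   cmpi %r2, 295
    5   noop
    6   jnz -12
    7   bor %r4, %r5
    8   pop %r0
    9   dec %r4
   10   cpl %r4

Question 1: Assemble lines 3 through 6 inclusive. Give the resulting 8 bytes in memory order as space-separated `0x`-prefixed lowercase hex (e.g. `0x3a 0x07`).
0x3c 0x3f 0x05 0x27 0x50 0x00 0x6f 0xf4

line 3 (subi): pack op=0x3:4|rd=6:3|imm=63:9 = 0x3c3f; big→ 3c 3f
line 4 (cmpi): pack op=0x0:4|rd=2:3|imm=295:9 = 0x0527; big→ 05 27
line 5 (noop): pack op=0x5:4|pad=0:12 = 0x5000; big→ 50 00
line 6 (jnz): pack op=0x6:4|imm=-12:12 = 0x6ff4; big→ 6f f4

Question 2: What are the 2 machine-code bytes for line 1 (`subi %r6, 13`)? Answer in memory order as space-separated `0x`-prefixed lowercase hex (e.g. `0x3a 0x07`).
0x3c 0x0d

line 1 (subi): pack op=0x3:4|rd=6:3|imm=13:9 = 0x3c0d; big→ 3c 0d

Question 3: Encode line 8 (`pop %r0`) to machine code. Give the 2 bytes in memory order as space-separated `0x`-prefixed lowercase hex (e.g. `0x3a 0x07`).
line 8 (pop): pack op=0x1:4|rd=0:3|pad=0:9 = 0x1000; big→ 10 00

0x10 0x00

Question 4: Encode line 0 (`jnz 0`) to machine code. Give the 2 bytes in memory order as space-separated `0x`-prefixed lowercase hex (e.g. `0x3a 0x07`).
L0: jnz op=0x6:4|imm=0:12 ⇒ 0x6000 ⇒ big 60 00

0x60 0x00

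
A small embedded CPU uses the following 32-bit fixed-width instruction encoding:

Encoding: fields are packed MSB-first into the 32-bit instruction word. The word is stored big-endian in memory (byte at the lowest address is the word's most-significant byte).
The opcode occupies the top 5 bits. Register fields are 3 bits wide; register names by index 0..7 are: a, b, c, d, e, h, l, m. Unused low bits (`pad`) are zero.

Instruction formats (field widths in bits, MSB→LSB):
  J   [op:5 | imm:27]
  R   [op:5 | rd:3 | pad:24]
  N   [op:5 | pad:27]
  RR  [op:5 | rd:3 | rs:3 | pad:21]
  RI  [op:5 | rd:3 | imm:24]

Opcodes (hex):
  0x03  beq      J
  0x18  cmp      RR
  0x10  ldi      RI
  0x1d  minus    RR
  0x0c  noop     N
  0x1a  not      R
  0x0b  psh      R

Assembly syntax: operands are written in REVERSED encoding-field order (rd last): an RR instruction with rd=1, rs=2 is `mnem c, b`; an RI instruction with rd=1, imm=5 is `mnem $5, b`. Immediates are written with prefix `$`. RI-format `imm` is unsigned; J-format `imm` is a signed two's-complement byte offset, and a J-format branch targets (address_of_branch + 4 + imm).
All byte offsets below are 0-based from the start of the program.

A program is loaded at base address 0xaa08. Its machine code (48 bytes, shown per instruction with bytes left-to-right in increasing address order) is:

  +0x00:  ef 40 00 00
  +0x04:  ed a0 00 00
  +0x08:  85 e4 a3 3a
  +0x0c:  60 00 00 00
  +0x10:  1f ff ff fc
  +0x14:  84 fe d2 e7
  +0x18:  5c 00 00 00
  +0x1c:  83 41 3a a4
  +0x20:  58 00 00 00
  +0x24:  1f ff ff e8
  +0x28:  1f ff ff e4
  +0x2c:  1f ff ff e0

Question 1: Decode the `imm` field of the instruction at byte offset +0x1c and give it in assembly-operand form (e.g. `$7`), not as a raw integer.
$4274852

@+1c  big-endian(83 41 3a a4) = 0x83413aa4
  top 5b → 0x10 → ldi [RI]
  rd: (w>>24)&0x7=0x3 → d
  imm: (w>>0)&0xffffff=0x413aa4 → $4274852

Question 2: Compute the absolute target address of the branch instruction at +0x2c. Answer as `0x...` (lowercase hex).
0xaa18

+0x2c: 1f ff ff e0 ⇒ word 0x1fffffe0 (big)
  opcode bits[31:27]=0x3: beq/J
  [26:0] imm=134217696 (s27→-32) = $-32
  target = base 0xaa08 + off 0x2c + 4 + imm -32 = 0xaa18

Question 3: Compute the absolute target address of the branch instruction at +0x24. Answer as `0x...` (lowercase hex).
0xaa18

+0x24: 1f ff ff e8 ⇒ word 0x1fffffe8 (big)
  top 5b → 0x3 → beq [J]
  imm: (w>>0)&0x7ffffff=0x7ffffe8 (s27→-24) → $-24
  target = base 0xaa08 + off 0x24 + 4 + imm -24 = 0xaa18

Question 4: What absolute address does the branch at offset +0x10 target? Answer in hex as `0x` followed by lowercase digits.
+0x10: 1f ff ff fc ⇒ word 0x1ffffffc (big)
  op=0x1ffffffc>>27=0x3 ⇒ beq (J)
  [26:0] imm=134217724 (s27→-4) = $-4
  target = base 0xaa08 + off 0x10 + 4 + imm -4 = 0xaa18

0xaa18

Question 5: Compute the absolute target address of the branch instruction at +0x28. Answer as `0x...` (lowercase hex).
off 0x28: read 1f ff ff e4 as big → 0x1fffffe4
  op=0x1fffffe4>>27=0x3 ⇒ beq (J)
  imm: (w>>0)&0x7ffffff=0x7ffffe4 (s27→-28) → $-28
  target = base 0xaa08 + off 0x28 + 4 + imm -28 = 0xaa18

0xaa18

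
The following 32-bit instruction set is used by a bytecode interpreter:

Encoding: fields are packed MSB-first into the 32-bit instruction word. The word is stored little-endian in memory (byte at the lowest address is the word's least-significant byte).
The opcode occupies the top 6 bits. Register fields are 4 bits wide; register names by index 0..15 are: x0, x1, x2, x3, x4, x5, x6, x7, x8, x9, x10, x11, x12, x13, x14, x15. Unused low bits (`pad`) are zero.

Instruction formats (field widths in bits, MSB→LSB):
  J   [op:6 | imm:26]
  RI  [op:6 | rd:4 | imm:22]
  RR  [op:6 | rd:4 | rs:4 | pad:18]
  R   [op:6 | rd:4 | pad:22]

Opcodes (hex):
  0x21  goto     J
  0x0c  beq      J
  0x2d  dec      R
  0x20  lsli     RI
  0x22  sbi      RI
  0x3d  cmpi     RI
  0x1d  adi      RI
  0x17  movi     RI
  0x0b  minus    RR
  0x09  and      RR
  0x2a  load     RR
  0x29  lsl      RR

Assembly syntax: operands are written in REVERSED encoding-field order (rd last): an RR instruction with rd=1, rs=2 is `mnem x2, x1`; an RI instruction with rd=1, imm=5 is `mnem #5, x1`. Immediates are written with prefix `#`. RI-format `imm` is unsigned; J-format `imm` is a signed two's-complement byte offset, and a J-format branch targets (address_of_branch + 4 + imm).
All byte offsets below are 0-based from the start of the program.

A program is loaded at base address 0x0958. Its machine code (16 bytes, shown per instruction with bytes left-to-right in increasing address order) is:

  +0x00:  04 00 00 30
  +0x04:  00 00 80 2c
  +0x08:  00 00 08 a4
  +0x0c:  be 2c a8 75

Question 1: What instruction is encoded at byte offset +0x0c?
off 0x0c: read be 2c a8 75 as little → 0x75a82cbe
  opcode bits[31:26]=0x1d: adi/RI
  rd: (w>>22)&0xf=0x6 → x6
  imm: (w>>0)&0x3fffff=0x282cbe → #2632894

adi #2632894, x6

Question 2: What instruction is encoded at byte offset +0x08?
lsl x2, x0

off 0x08: read 00 00 08 a4 as little → 0xa4080000
  op=0xa4080000>>26=0x29 ⇒ lsl (RR)
  [25:22] rd=0 = x0
  [21:18] rs=2 = x2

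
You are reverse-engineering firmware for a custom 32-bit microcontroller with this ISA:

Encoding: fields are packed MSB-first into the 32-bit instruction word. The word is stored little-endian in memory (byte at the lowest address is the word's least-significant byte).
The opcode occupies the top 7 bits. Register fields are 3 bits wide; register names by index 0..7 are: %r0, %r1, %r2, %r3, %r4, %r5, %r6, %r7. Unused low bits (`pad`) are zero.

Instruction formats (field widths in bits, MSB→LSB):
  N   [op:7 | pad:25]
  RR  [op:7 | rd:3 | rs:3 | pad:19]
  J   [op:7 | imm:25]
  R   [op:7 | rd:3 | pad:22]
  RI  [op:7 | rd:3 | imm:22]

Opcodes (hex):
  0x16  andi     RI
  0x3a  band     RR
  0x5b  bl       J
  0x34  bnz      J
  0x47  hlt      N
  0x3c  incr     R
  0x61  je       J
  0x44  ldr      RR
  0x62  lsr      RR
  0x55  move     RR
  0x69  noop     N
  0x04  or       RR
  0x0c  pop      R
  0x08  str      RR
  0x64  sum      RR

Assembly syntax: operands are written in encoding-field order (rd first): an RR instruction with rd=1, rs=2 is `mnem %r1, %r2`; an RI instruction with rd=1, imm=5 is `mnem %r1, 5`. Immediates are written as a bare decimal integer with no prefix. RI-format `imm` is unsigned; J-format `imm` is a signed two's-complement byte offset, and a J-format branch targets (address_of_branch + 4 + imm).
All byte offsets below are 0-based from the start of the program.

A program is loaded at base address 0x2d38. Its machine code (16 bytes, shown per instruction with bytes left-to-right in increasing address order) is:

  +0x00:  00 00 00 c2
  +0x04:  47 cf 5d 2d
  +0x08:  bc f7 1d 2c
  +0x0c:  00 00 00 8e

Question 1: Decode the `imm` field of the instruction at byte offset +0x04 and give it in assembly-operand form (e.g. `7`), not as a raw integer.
1953607

+0x04: 47 cf 5d 2d ⇒ word 0x2d5dcf47 (little)
  opcode bits[31:25]=0x16: andi/RI
  [24:22] rd=5 = %r5
  [21:0] imm=1953607 = 1953607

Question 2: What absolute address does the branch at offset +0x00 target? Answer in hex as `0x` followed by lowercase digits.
0x2d3c

+0x00: 00 00 00 c2 ⇒ word 0xc2000000 (little)
  opcode bits[31:25]=0x61: je/J
  imm: (w>>0)&0x1ffffff=0x0 → 0
  target = base 0x2d38 + off 0x00 + 4 + imm 0 = 0x2d3c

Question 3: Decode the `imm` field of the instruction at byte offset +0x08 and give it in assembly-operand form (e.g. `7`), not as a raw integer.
1963964

@+08  little-endian(bc f7 1d 2c) = 0x2c1df7bc
  op=0x2c1df7bc>>25=0x16 ⇒ andi (RI)
  rd@[24:22]=0x0 ⇒ %r0
  imm@[21:0]=0x1df7bc ⇒ 1963964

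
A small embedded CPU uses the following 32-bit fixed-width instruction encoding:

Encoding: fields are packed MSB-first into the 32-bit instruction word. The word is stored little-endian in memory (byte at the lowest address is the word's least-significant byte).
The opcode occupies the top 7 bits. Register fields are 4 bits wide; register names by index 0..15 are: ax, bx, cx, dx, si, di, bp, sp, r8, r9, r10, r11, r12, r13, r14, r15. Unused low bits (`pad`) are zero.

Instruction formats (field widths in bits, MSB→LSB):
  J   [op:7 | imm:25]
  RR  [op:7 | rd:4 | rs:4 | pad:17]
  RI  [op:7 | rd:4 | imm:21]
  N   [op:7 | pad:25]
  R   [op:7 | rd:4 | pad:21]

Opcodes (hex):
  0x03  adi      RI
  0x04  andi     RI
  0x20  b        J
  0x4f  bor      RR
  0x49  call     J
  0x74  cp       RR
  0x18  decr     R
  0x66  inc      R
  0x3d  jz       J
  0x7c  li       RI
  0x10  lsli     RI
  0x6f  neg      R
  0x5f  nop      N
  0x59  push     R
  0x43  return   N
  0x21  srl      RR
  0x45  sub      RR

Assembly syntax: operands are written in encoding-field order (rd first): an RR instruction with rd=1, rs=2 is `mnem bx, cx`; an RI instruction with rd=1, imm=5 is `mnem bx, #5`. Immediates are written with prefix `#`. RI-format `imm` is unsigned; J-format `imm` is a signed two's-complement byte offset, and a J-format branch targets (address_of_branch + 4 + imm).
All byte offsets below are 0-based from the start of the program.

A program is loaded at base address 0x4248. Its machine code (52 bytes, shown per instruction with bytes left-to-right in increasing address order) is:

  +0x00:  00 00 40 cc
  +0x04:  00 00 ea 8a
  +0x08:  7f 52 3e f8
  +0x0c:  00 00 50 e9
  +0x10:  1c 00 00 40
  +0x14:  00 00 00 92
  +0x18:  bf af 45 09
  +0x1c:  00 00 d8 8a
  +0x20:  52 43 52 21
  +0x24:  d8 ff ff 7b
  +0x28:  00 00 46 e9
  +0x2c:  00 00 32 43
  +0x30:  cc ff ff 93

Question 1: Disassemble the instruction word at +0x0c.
off 0x0c: read 00 00 50 e9 as little → 0xe9500000
  opcode bits[31:25]=0x74: cp/RR
  [24:21] rd=10 = r10
  [20:17] rs=8 = r8

cp r10, r8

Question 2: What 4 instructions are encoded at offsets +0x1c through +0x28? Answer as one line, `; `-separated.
sub bp, r12; lsli r10, #1196882; jz #-40; cp r10, dx

[1c] 00 00 d8 8a → 0x8ad80000
  top 7b → 0x45 → sub [RR]
  [24:21] rd=6 = bp
  [20:17] rs=12 = r12
[20] 52 43 52 21 → 0x21524352
  top 7b → 0x10 → lsli [RI]
  [24:21] rd=10 = r10
  [20:0] imm=1196882 = #1196882
[24] d8 ff ff 7b → 0x7bffffd8
  top 7b → 0x3d → jz [J]
  [24:0] imm=33554392 (s25→-40) = #-40
[28] 00 00 46 e9 → 0xe9460000
  top 7b → 0x74 → cp [RR]
  [24:21] rd=10 = r10
  [20:17] rs=3 = dx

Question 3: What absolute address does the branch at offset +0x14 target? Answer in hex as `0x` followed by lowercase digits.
0x4260

[14] 00 00 00 92 → 0x92000000
  top 7b → 0x49 → call [J]
  [24:0] imm=0 = #0
  target = base 0x4248 + off 0x14 + 4 + imm 0 = 0x4260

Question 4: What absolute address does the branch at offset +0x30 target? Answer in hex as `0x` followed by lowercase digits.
0x4248

[30] cc ff ff 93 → 0x93ffffcc
  top 7b → 0x49 → call [J]
  [24:0] imm=33554380 (s25→-52) = #-52
  target = base 0x4248 + off 0x30 + 4 + imm -52 = 0x4248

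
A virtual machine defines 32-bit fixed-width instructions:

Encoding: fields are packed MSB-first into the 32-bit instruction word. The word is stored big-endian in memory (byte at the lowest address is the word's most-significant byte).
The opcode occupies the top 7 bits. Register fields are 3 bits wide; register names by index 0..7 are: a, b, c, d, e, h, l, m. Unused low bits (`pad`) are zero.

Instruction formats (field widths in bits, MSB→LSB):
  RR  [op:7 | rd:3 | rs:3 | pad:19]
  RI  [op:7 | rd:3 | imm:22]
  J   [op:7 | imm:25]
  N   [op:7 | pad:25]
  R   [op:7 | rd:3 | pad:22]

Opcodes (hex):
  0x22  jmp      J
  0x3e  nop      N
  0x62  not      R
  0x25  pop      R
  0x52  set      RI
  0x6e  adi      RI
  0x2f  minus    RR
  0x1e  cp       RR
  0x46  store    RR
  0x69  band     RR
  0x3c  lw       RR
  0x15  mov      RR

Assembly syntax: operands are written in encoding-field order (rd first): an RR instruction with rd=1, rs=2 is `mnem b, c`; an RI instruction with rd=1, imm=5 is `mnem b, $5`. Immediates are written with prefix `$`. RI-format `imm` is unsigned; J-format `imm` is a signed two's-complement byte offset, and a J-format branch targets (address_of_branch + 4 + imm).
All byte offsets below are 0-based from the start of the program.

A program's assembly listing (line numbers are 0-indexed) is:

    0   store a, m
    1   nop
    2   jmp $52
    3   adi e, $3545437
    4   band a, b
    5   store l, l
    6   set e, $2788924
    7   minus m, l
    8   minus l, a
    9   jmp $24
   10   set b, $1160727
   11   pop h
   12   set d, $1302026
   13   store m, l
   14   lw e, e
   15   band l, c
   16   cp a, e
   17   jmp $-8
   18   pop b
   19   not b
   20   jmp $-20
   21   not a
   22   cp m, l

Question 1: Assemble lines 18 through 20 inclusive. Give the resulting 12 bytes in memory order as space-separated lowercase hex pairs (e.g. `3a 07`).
L18: pop op=0x25:7|rd=1:3|pad=0:22 ⇒ 0x4a400000 ⇒ big 4a 40 00 00
L19: not op=0x62:7|rd=1:3|pad=0:22 ⇒ 0xc4400000 ⇒ big c4 40 00 00
L20: jmp op=0x22:7|imm=-20:25 ⇒ 0x45ffffec ⇒ big 45 ff ff ec

4a 40 00 00 c4 40 00 00 45 ff ff ec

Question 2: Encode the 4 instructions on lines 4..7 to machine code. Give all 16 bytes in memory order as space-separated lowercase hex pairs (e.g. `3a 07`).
d2 08 00 00 8d b0 00 00 a5 2a 8e 3c 5f f0 00 00

4. band fields op=0x69:7|rd=0:3|rs=1:3|pad=0:19 → word d2080000h → d2 08 00 00
5. store fields op=0x46:7|rd=6:3|rs=6:3|pad=0:19 → word 8db00000h → 8d b0 00 00
6. set fields op=0x52:7|rd=4:3|imm=2788924:22 → word a52a8e3ch → a5 2a 8e 3c
7. minus fields op=0x2f:7|rd=7:3|rs=6:3|pad=0:19 → word 5ff00000h → 5f f0 00 00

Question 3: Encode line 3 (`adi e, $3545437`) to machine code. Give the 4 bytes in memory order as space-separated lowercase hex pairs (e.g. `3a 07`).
dd 36 19 5d

line 3 (adi): pack op=0x6e:7|rd=4:3|imm=3545437:22 = 0xdd36195d; big→ dd 36 19 5d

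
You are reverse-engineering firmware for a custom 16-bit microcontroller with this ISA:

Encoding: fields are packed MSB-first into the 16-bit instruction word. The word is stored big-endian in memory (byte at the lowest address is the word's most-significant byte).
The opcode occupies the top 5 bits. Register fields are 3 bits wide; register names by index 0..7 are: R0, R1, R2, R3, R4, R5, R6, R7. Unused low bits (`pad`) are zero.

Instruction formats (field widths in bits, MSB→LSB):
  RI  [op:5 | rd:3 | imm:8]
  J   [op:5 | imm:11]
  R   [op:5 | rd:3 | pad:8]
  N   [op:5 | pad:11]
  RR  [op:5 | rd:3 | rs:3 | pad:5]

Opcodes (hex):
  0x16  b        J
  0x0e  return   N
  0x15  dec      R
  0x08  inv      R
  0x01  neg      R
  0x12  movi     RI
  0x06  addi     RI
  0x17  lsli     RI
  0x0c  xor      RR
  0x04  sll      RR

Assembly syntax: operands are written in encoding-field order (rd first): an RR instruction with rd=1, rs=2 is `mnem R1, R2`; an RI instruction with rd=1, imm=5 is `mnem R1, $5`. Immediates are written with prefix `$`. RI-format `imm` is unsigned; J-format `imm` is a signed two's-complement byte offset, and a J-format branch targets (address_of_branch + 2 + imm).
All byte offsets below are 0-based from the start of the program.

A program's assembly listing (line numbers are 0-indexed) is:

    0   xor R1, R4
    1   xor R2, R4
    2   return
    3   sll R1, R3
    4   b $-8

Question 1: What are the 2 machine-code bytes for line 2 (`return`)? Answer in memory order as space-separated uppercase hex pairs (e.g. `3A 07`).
2. return fields op=0xe:5|pad=0:11 → word 7000h → 70 00

70 00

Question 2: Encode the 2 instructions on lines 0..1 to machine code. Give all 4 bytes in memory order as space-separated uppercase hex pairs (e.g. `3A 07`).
61 80 62 80

0. xor fields op=0xc:5|rd=1:3|rs=4:3|pad=0:5 → word 6180h → 61 80
1. xor fields op=0xc:5|rd=2:3|rs=4:3|pad=0:5 → word 6280h → 62 80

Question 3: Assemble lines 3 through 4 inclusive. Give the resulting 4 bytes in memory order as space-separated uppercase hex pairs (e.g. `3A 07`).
21 60 B7 F8

3. sll fields op=0x4:5|rd=1:3|rs=3:3|pad=0:5 → word 2160h → 21 60
4. b fields op=0x16:5|imm=-8:11 → word b7f8h → b7 f8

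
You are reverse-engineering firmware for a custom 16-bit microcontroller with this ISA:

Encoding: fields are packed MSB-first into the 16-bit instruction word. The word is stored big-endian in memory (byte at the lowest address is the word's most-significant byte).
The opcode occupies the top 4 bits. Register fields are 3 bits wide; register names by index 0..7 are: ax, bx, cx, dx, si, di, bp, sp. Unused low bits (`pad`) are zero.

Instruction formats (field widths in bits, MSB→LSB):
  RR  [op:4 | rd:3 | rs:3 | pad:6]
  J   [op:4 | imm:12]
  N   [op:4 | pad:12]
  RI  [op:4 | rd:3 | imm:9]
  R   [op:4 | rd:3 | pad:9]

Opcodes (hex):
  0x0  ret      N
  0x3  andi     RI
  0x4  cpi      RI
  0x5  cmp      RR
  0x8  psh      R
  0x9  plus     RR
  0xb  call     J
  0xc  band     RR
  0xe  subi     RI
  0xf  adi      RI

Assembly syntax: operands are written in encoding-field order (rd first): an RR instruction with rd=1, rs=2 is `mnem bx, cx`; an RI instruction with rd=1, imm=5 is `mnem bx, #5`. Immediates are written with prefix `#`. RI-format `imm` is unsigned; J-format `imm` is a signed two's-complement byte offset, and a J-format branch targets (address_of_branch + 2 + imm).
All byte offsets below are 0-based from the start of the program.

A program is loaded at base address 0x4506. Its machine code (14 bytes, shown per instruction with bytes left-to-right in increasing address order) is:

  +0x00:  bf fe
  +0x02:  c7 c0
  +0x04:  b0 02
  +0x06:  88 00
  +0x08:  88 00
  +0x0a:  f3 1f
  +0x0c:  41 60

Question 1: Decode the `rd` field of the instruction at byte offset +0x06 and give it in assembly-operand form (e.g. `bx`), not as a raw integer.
si

off 0x06: read 88 00 as big → 0x8800
  op=0x8800>>12=0x8 ⇒ psh (R)
  rd: (w>>9)&0x7=0x4 → si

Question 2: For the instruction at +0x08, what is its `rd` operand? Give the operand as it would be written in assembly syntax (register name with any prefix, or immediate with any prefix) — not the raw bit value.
[08] 88 00 → 0x8800
  opcode bits[15:12]=0x8: psh/R
  [11:9] rd=4 = si

si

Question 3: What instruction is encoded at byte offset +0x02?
+0x02: c7 c0 ⇒ word 0xc7c0 (big)
  top 4b → 0xc → band [RR]
  [11:9] rd=3 = dx
  [8:6] rs=7 = sp

band dx, sp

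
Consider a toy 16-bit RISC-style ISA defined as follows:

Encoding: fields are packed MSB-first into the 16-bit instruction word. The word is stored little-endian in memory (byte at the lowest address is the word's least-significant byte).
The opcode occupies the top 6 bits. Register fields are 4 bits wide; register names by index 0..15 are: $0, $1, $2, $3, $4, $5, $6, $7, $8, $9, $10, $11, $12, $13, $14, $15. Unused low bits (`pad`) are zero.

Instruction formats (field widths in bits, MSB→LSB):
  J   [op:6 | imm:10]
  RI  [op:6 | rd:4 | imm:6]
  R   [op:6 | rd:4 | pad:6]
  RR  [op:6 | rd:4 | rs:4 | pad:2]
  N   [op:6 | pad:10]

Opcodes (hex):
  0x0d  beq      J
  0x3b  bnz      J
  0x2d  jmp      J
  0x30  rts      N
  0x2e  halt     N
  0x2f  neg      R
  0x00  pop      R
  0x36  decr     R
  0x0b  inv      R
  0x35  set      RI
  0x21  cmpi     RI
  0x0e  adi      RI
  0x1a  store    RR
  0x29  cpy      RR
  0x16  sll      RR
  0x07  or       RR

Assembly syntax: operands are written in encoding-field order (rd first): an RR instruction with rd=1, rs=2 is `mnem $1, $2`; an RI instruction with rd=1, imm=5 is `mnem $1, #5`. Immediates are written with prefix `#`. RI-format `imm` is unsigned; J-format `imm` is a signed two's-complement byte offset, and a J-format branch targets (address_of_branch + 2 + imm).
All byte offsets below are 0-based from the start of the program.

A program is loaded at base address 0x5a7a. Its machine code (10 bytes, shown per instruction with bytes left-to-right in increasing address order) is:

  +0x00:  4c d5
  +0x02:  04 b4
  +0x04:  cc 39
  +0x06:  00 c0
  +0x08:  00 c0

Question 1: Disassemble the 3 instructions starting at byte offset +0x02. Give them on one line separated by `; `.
+0x02: 04 b4 ⇒ word 0xb404 (little)
  top 6b → 0x2d → jmp [J]
  imm: (w>>0)&0x3ff=0x4 → #4
+0x04: cc 39 ⇒ word 0x39cc (little)
  top 6b → 0xe → adi [RI]
  rd: (w>>6)&0xf=0x7 → $7
  imm: (w>>0)&0x3f=0xc → #12
+0x06: 00 c0 ⇒ word 0xc000 (little)
  top 6b → 0x30 → rts [N]

jmp #4; adi $7, #12; rts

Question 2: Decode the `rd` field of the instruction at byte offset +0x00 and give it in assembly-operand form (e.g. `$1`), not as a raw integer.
off 0x00: read 4c d5 as little → 0xd54c
  opcode bits[15:10]=0x35: set/RI
  [9:6] rd=5 = $5
  [5:0] imm=12 = #12

$5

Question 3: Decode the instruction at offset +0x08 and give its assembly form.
+0x08: 00 c0 ⇒ word 0xc000 (little)
  top 6b → 0x30 → rts [N]

rts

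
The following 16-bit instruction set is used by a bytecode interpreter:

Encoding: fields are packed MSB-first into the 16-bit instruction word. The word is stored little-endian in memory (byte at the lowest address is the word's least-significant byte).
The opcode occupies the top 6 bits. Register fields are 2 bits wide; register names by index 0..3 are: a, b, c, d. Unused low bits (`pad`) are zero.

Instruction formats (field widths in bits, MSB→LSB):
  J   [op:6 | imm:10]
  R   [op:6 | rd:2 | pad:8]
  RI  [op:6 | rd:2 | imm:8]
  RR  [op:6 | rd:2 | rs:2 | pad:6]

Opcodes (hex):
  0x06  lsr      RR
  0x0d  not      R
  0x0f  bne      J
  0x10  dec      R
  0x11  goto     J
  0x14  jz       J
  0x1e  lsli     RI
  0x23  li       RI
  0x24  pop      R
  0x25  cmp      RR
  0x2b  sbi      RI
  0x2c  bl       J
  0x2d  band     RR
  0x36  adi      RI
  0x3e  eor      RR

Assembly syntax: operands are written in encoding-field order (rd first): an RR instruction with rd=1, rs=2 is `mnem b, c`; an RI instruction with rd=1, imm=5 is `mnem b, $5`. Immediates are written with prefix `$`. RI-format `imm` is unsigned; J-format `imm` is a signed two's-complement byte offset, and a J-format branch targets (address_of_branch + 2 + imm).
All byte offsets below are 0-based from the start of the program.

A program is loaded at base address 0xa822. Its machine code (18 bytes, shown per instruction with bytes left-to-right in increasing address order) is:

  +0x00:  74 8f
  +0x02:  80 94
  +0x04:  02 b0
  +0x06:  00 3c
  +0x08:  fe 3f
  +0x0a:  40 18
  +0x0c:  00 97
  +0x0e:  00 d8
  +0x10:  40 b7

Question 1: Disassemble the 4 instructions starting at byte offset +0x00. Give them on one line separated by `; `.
li d, $116; cmp a, c; bl $2; bne $0

@+00  little-endian(74 8f) = 0x8f74
  op=0x8f74>>10=0x23 ⇒ li (RI)
  rd: (w>>8)&0x3=0x3 → d
  imm: (w>>0)&0xff=0x74 → $116
@+02  little-endian(80 94) = 0x9480
  op=0x9480>>10=0x25 ⇒ cmp (RR)
  rd: (w>>8)&0x3=0x0 → a
  rs: (w>>6)&0x3=0x2 → c
@+04  little-endian(02 b0) = 0xb002
  op=0xb002>>10=0x2c ⇒ bl (J)
  imm: (w>>0)&0x3ff=0x2 → $2
@+06  little-endian(00 3c) = 0x3c00
  op=0x3c00>>10=0xf ⇒ bne (J)
  imm: (w>>0)&0x3ff=0x0 → $0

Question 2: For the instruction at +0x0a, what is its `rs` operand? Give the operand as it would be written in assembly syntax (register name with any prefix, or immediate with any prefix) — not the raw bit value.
b

[0a] 40 18 → 0x1840
  top 6b → 0x6 → lsr [RR]
  rd: (w>>8)&0x3=0x0 → a
  rs: (w>>6)&0x3=0x1 → b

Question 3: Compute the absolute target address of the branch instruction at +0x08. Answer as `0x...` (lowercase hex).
@+08  little-endian(fe 3f) = 0x3ffe
  opcode bits[15:10]=0xf: bne/J
  [9:0] imm=1022 (s10→-2) = $-2
  target = base 0xa822 + off 0x08 + 2 + imm -2 = 0xa82a

0xa82a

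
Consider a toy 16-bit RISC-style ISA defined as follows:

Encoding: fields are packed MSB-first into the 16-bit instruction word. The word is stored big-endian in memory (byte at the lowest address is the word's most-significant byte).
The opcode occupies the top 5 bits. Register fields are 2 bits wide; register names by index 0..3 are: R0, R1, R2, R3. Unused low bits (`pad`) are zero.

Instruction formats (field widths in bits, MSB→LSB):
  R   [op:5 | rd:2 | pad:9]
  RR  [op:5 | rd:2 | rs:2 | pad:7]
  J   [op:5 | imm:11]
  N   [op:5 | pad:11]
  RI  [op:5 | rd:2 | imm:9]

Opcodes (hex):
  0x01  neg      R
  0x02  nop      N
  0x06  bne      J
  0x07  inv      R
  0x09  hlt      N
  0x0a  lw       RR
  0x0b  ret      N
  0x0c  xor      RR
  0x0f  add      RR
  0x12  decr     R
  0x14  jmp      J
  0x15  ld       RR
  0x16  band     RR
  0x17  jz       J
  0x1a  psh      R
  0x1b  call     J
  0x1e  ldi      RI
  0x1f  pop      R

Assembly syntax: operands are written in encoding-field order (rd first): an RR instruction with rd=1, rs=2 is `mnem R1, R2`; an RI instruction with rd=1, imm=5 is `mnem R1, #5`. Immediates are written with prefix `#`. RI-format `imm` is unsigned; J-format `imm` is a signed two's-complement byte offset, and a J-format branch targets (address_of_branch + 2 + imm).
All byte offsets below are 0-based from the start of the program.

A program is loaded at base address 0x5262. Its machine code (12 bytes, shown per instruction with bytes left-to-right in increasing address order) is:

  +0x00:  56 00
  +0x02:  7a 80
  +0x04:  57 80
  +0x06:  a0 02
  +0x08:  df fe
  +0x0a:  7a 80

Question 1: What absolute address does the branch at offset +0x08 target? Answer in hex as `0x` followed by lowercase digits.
@+08  big-endian(df fe) = 0xdffe
  opcode bits[15:11]=0x1b: call/J
  imm: (w>>0)&0x7ff=0x7fe (s11→-2) → #-2
  target = base 0x5262 + off 0x08 + 2 + imm -2 = 0x526a

0x526a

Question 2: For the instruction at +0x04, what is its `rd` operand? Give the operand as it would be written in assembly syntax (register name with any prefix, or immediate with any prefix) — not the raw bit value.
+0x04: 57 80 ⇒ word 0x5780 (big)
  top 5b → 0xa → lw [RR]
  rd@[10:9]=0x3 ⇒ R3
  rs@[8:7]=0x3 ⇒ R3

R3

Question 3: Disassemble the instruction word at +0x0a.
add R1, R1

[0a] 7a 80 → 0x7a80
  opcode bits[15:11]=0xf: add/RR
  rd@[10:9]=0x1 ⇒ R1
  rs@[8:7]=0x1 ⇒ R1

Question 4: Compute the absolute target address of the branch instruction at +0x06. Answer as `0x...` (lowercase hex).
0x526c

@+06  big-endian(a0 02) = 0xa002
  op=0xa002>>11=0x14 ⇒ jmp (J)
  imm: (w>>0)&0x7ff=0x2 → #2
  target = base 0x5262 + off 0x06 + 2 + imm 2 = 0x526c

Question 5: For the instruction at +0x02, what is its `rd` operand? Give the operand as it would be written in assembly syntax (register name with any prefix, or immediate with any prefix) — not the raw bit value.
R1

[02] 7a 80 → 0x7a80
  op=0x7a80>>11=0xf ⇒ add (RR)
  rd@[10:9]=0x1 ⇒ R1
  rs@[8:7]=0x1 ⇒ R1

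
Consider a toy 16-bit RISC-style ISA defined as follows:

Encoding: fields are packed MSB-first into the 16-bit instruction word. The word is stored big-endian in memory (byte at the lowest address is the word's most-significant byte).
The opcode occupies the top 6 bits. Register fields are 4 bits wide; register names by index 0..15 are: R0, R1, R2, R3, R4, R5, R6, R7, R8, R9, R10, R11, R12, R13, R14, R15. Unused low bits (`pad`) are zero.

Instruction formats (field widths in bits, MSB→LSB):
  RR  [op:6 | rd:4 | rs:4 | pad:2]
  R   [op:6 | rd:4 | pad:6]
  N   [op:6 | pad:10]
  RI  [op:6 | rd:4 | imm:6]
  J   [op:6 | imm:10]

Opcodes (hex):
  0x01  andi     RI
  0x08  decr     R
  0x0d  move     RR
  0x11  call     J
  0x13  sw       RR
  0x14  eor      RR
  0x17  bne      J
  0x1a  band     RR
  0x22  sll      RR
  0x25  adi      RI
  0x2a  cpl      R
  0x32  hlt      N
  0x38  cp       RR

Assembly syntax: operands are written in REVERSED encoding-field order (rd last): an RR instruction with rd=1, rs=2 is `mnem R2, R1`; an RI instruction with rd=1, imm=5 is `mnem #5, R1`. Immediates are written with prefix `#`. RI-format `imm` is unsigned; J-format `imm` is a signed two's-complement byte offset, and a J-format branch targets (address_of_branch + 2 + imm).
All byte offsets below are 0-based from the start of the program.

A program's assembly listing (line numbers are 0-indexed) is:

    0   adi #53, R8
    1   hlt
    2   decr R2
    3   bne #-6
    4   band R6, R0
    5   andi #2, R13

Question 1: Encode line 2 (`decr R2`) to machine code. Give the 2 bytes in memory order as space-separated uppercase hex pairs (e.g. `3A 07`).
20 80

line 2 (decr): pack op=0x8:6|rd=2:4|pad=0:6 = 0x2080; big→ 20 80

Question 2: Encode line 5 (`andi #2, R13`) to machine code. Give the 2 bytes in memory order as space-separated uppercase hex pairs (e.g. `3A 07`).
5. andi fields op=0x1:6|rd=13:4|imm=2:6 → word 0742h → 07 42

07 42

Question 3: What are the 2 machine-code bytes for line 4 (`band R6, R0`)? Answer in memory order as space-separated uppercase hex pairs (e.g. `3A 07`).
4. band fields op=0x1a:6|rd=0:4|rs=6:4|pad=0:2 → word 6818h → 68 18

68 18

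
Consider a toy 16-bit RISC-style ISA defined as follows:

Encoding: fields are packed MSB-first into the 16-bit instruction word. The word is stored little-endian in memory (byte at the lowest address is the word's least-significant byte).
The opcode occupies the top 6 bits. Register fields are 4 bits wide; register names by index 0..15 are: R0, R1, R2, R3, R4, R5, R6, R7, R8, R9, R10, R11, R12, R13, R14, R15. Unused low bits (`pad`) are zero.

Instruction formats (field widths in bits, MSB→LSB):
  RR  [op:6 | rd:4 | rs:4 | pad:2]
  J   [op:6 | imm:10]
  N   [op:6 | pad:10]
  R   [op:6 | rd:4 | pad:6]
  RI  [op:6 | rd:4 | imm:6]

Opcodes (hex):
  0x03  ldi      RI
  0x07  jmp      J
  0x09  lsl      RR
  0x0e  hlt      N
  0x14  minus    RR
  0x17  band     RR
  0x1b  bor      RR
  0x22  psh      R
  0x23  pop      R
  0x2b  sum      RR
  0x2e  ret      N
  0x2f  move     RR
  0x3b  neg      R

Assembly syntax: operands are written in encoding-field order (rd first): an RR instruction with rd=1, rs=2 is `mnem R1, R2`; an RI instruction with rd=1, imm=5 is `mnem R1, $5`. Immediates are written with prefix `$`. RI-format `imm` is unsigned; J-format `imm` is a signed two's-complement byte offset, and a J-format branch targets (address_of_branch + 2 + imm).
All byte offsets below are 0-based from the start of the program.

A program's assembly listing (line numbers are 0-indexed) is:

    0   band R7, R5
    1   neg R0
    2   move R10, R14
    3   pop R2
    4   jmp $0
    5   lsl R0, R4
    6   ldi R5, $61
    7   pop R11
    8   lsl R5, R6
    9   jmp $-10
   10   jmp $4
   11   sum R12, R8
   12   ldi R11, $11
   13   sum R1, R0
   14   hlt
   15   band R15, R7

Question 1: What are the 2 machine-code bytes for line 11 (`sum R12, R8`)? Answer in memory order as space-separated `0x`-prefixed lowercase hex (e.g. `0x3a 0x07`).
line 11 (sum): pack op=0x2b:6|rd=12:4|rs=8:4|pad=0:2 = 0xaf20; little→ 20 af

0x20 0xaf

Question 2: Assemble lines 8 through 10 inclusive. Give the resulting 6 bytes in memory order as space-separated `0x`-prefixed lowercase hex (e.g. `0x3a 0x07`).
0x58 0x25 0xf6 0x1f 0x04 0x1c

line 8 (lsl): pack op=0x9:6|rd=5:4|rs=6:4|pad=0:2 = 0x2558; little→ 58 25
line 9 (jmp): pack op=0x7:6|imm=-10:10 = 0x1ff6; little→ f6 1f
line 10 (jmp): pack op=0x7:6|imm=4:10 = 0x1c04; little→ 04 1c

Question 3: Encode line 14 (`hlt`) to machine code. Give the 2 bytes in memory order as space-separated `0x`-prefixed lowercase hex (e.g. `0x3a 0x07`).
14. hlt fields op=0xe:6|pad=0:10 → word 3800h → 00 38

0x00 0x38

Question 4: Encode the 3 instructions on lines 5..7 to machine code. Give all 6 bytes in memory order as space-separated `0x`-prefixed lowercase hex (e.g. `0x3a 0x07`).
0x10 0x24 0x7d 0x0d 0xc0 0x8e

5. lsl fields op=0x9:6|rd=0:4|rs=4:4|pad=0:2 → word 2410h → 10 24
6. ldi fields op=0x3:6|rd=5:4|imm=61:6 → word 0d7dh → 7d 0d
7. pop fields op=0x23:6|rd=11:4|pad=0:6 → word 8ec0h → c0 8e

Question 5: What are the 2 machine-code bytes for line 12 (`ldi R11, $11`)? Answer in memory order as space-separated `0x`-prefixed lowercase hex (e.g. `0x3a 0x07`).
line 12 (ldi): pack op=0x3:6|rd=11:4|imm=11:6 = 0x0ecb; little→ cb 0e

0xcb 0x0e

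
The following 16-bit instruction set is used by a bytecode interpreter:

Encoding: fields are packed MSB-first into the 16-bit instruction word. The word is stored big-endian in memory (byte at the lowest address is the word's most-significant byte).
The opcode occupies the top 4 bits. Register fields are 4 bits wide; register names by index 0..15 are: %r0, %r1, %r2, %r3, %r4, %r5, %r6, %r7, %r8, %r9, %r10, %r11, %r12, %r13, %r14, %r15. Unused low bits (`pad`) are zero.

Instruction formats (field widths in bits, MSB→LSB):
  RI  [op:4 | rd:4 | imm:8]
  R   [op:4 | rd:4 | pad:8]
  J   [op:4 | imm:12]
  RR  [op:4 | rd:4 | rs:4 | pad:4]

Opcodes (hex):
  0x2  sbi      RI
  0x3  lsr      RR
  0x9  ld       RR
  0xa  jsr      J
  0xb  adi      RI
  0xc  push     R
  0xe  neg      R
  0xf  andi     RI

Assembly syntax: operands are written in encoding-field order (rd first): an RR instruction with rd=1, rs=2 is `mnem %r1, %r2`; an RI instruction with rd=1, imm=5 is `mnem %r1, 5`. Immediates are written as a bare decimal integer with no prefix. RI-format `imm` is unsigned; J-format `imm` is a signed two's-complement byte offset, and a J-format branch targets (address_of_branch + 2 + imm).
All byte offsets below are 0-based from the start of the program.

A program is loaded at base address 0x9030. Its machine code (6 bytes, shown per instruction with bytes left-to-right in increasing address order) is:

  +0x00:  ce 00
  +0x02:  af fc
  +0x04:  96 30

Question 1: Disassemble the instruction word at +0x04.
ld %r6, %r3

@+04  big-endian(96 30) = 0x9630
  op=0x9630>>12=0x9 ⇒ ld (RR)
  rd@[11:8]=0x6 ⇒ %r6
  rs@[7:4]=0x3 ⇒ %r3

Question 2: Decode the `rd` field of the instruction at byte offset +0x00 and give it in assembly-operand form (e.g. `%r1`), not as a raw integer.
%r14

@+00  big-endian(ce 00) = 0xce00
  opcode bits[15:12]=0xc: push/R
  rd@[11:8]=0xe ⇒ %r14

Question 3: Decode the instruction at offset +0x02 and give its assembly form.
jsr -4

+0x02: af fc ⇒ word 0xaffc (big)
  top 4b → 0xa → jsr [J]
  imm@[11:0]=0xffc (s12→-4) ⇒ -4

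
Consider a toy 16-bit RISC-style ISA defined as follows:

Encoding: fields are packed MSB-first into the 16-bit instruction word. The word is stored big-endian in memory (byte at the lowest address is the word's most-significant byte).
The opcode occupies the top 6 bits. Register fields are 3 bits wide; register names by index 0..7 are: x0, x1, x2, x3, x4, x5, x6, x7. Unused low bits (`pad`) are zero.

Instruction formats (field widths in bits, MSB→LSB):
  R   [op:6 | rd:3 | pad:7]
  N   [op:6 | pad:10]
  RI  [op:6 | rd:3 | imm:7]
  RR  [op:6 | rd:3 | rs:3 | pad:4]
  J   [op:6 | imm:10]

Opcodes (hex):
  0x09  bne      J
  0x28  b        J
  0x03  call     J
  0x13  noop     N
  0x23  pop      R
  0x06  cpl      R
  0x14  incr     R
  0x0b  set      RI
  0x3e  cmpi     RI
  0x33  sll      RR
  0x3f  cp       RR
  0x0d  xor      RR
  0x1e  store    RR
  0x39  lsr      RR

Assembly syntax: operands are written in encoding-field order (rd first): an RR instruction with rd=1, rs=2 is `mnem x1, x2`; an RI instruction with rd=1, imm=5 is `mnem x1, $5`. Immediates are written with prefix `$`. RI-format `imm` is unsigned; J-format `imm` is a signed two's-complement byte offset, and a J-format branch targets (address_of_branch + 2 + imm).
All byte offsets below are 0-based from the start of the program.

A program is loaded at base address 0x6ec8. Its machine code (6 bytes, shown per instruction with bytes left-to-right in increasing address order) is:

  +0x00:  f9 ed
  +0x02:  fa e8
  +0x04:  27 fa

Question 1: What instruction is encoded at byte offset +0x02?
cmpi x5, $104

[02] fa e8 → 0xfae8
  op=0xfae8>>10=0x3e ⇒ cmpi (RI)
  [9:7] rd=5 = x5
  [6:0] imm=104 = $104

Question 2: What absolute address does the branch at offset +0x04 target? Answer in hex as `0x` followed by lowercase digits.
0x6ec8

[04] 27 fa → 0x27fa
  top 6b → 0x9 → bne [J]
  imm@[9:0]=0x3fa (s10→-6) ⇒ $-6
  target = base 0x6ec8 + off 0x04 + 2 + imm -6 = 0x6ec8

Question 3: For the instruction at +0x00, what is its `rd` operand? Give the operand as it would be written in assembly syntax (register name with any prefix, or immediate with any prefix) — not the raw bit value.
@+00  big-endian(f9 ed) = 0xf9ed
  top 6b → 0x3e → cmpi [RI]
  rd: (w>>7)&0x7=0x3 → x3
  imm: (w>>0)&0x7f=0x6d → $109

x3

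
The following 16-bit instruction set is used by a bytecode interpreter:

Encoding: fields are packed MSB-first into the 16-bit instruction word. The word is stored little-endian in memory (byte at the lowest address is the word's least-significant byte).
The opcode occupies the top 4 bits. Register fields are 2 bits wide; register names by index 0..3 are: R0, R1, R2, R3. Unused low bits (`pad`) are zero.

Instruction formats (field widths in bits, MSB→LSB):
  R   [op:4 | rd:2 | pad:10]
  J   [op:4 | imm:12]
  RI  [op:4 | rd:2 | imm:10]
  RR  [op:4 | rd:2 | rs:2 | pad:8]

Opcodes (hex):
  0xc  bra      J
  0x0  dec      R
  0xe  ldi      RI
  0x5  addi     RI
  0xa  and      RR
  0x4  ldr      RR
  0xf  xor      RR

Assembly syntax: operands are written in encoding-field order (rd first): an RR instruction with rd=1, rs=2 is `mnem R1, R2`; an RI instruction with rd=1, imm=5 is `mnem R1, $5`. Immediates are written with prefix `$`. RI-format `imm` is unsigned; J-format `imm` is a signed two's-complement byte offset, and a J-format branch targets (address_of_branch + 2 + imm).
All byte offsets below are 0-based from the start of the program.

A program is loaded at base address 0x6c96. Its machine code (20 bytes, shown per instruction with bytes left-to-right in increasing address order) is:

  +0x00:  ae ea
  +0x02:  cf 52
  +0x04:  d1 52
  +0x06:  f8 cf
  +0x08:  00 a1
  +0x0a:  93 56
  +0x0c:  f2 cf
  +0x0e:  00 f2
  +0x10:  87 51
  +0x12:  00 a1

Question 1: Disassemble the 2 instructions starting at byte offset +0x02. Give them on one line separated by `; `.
addi R0, $719; addi R0, $721

@+02  little-endian(cf 52) = 0x52cf
  op=0x52cf>>12=0x5 ⇒ addi (RI)
  [11:10] rd=0 = R0
  [9:0] imm=719 = $719
@+04  little-endian(d1 52) = 0x52d1
  op=0x52d1>>12=0x5 ⇒ addi (RI)
  [11:10] rd=0 = R0
  [9:0] imm=721 = $721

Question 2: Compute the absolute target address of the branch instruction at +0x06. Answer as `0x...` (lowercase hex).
@+06  little-endian(f8 cf) = 0xcff8
  top 4b → 0xc → bra [J]
  imm: (w>>0)&0xfff=0xff8 (s12→-8) → $-8
  target = base 0x6c96 + off 0x06 + 2 + imm -8 = 0x6c96

0x6c96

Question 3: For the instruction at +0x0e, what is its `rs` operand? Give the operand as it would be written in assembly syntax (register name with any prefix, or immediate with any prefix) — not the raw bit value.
+0x0e: 00 f2 ⇒ word 0xf200 (little)
  op=0xf200>>12=0xf ⇒ xor (RR)
  rd@[11:10]=0x0 ⇒ R0
  rs@[9:8]=0x2 ⇒ R2

R2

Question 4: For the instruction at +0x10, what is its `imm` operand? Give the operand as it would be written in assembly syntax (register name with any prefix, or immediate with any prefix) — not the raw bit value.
$391

[10] 87 51 → 0x5187
  opcode bits[15:12]=0x5: addi/RI
  rd@[11:10]=0x0 ⇒ R0
  imm@[9:0]=0x187 ⇒ $391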